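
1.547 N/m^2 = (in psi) 0.0002244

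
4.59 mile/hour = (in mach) 0.006026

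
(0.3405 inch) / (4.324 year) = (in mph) 1.419e-10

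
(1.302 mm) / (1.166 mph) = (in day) 2.891e-08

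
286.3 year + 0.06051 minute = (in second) 9.029e+09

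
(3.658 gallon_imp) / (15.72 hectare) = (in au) 7.071e-19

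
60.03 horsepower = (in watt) 4.476e+04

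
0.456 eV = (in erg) 7.306e-13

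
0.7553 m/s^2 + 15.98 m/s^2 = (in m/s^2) 16.74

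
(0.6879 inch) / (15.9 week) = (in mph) 4.064e-09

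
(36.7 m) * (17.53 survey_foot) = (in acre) 0.04846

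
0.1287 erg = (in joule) 1.287e-08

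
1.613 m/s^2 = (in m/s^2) 1.613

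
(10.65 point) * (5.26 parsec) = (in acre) 1.507e+11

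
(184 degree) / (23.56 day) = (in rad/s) 1.578e-06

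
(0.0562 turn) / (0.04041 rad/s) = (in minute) 0.1456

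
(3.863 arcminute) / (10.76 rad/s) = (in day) 1.209e-09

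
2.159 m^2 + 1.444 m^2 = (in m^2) 3.603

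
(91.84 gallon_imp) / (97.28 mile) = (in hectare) 2.667e-10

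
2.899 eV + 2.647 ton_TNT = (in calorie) 2.647e+09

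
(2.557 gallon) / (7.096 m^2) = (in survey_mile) 8.476e-07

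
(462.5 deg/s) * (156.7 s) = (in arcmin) 4.348e+06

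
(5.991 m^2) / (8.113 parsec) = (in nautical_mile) 1.292e-20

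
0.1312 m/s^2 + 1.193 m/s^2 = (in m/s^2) 1.324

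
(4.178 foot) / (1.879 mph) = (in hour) 0.0004211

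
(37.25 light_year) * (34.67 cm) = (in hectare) 1.222e+13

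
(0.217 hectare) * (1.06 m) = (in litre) 2.3e+06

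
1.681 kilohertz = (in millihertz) 1.681e+06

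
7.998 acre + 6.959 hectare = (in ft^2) 1.097e+06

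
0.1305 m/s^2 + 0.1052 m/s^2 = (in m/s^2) 0.2357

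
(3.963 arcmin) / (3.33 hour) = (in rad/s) 9.616e-08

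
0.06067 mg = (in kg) 6.067e-08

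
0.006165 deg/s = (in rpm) 0.001028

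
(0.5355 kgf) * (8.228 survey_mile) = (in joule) 6.954e+04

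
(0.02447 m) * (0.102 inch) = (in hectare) 6.34e-09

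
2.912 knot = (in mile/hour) 3.351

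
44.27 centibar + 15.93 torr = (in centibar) 46.39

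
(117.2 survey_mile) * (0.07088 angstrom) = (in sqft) 1.439e-05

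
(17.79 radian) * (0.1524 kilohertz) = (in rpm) 2.589e+04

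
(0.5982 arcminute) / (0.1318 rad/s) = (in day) 1.528e-08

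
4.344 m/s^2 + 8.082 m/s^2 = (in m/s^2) 12.43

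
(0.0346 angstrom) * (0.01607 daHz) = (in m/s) 5.56e-13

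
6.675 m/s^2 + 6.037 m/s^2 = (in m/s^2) 12.71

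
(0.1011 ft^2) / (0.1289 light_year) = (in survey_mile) 4.786e-21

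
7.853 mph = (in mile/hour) 7.853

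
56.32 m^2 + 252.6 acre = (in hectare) 102.2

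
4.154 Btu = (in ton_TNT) 1.047e-06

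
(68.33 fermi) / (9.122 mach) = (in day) 2.546e-22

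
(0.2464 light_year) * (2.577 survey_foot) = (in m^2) 1.831e+15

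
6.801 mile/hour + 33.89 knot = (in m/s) 20.47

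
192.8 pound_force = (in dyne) 8.576e+07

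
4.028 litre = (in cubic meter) 0.004028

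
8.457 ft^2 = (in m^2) 0.7857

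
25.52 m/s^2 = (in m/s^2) 25.52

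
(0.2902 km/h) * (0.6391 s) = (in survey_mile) 3.201e-05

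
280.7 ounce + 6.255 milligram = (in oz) 280.7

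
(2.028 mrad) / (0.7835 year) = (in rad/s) 8.208e-11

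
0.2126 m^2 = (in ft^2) 2.288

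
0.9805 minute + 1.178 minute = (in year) 4.107e-06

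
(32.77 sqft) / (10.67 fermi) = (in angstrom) 2.853e+24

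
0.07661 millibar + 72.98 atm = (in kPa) 7395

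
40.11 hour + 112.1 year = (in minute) 5.892e+07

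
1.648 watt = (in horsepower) 0.00221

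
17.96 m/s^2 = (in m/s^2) 17.96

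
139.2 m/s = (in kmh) 501.1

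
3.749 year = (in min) 1.97e+06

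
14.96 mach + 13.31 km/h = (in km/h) 1.835e+04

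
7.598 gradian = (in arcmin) 410.3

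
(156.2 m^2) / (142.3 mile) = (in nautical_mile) 3.683e-07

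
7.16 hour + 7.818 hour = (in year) 0.00171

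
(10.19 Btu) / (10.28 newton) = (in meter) 1046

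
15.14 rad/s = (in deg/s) 867.5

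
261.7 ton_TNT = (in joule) 1.095e+12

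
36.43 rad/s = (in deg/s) 2087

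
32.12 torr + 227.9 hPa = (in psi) 3.927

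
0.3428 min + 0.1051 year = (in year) 0.1051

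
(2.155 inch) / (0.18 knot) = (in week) 9.774e-07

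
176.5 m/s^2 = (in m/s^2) 176.5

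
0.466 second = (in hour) 0.0001294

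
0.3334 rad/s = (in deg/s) 19.1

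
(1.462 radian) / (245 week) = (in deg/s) 5.653e-07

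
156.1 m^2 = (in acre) 0.03857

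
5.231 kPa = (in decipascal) 5.231e+04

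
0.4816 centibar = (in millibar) 4.816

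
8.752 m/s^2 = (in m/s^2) 8.752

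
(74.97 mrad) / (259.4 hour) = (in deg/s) 4.6e-06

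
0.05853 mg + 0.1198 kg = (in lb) 0.2641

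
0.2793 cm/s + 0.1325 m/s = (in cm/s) 13.53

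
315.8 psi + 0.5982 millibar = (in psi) 315.8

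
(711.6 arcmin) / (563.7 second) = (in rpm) 0.003507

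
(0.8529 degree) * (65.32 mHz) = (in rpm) 0.009285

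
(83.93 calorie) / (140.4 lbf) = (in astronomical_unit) 3.759e-12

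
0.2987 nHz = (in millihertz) 2.987e-07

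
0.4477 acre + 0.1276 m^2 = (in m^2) 1812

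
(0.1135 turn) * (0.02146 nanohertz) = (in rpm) 1.461e-10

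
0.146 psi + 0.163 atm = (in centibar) 17.52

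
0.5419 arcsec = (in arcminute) 0.009032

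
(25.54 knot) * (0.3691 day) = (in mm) 4.19e+08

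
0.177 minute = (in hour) 0.00295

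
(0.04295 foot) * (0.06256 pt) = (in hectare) 2.889e-11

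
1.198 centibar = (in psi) 0.1738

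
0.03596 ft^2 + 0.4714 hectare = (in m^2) 4714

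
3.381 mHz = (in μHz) 3381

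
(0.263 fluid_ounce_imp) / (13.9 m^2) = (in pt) 0.001524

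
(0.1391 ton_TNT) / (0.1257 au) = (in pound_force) 0.006958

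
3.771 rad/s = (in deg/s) 216.1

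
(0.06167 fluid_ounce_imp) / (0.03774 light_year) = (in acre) 1.213e-24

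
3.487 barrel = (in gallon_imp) 121.9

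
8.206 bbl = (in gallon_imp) 287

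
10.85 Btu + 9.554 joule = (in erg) 1.146e+11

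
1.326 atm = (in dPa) 1.344e+06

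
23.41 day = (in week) 3.344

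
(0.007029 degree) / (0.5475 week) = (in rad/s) 3.705e-10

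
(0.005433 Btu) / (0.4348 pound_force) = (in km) 0.002964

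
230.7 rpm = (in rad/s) 24.16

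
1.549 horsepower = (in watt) 1155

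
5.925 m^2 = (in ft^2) 63.78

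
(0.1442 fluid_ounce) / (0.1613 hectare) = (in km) 2.644e-12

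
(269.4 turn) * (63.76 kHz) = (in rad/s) 1.079e+08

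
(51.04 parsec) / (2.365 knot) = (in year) 4.105e+10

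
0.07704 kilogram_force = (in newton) 0.7555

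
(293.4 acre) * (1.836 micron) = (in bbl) 13.71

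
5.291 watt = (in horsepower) 0.007095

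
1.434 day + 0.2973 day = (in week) 0.2473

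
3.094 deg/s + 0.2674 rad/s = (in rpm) 3.069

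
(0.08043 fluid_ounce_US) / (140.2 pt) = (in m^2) 4.809e-05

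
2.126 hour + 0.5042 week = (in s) 3.126e+05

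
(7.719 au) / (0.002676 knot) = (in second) 8.388e+14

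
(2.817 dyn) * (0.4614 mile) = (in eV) 1.306e+17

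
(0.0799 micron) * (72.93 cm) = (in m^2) 5.827e-08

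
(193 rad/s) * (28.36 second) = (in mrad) 5.473e+06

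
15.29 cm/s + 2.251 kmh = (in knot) 1.513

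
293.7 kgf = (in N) 2880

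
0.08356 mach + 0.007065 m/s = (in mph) 63.66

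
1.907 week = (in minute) 1.922e+04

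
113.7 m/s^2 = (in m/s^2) 113.7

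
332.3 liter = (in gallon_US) 87.78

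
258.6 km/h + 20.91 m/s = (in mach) 0.2724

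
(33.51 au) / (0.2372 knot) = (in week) 6.793e+07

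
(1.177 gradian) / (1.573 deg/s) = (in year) 2.135e-08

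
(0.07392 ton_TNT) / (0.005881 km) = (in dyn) 5.259e+12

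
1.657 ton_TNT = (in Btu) 6.571e+06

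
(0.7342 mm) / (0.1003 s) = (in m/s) 0.00732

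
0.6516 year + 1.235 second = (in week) 33.98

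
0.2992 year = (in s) 9.436e+06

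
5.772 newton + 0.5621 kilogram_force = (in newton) 11.28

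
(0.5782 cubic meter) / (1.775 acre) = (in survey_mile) 5.002e-08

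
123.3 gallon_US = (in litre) 466.7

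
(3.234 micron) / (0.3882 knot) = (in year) 5.135e-13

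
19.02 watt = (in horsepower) 0.02551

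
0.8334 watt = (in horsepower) 0.001118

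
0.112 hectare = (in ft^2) 1.206e+04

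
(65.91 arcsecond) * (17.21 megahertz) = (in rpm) 5.251e+04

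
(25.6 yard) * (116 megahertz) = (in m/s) 2.715e+09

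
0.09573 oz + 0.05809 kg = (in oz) 2.145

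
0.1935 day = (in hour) 4.644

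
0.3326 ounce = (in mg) 9429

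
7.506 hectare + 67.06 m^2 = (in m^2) 7.513e+04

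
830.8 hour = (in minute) 4.985e+04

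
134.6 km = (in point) 3.815e+08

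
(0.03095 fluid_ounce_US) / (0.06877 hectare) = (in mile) 8.27e-13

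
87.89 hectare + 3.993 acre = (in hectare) 89.51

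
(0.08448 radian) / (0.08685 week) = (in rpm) 1.536e-05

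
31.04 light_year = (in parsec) 9.517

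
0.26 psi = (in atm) 0.01769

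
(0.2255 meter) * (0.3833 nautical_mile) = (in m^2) 160.1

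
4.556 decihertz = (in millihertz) 455.6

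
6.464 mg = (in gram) 0.006464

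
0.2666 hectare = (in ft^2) 2.87e+04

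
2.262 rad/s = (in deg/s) 129.6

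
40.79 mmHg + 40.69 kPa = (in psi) 6.69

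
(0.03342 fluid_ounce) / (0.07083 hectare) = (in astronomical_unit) 9.328e-21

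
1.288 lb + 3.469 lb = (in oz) 76.11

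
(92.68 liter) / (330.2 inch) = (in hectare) 1.105e-06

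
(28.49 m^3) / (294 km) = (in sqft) 0.001043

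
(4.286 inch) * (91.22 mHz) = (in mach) 2.916e-05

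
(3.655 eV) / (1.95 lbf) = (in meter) 6.751e-20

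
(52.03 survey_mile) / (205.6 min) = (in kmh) 24.44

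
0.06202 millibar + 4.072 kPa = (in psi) 0.5915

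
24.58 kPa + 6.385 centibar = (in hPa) 309.6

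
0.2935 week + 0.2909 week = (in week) 0.5844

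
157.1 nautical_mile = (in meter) 2.909e+05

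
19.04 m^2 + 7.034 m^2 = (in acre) 0.006443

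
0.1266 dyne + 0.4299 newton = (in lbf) 0.09665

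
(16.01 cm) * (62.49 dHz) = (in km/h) 3.602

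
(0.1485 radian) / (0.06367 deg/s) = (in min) 2.227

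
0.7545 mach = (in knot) 499.4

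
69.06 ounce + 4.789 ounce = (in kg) 2.094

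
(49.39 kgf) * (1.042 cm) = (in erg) 5.047e+07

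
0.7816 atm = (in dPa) 7.92e+05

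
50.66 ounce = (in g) 1436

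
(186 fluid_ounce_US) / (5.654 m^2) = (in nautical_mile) 5.253e-07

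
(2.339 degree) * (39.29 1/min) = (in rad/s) 0.02673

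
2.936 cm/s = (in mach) 8.623e-05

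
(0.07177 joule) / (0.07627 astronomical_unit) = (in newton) 6.29e-12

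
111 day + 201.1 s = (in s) 9.591e+06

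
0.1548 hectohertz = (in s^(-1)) 15.48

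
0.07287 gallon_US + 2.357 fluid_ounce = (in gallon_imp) 0.07601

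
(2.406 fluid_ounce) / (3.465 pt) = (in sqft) 0.6266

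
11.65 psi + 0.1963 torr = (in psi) 11.65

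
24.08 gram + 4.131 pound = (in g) 1898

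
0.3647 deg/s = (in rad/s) 0.006365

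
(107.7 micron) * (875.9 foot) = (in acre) 7.105e-06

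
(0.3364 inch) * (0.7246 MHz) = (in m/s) 6191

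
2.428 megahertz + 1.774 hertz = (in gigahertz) 0.002428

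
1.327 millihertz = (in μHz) 1327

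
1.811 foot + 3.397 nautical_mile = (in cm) 6.292e+05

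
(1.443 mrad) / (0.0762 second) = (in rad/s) 0.01894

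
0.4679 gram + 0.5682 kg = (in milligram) 5.687e+05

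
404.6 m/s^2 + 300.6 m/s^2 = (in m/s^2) 705.2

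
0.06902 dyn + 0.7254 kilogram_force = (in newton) 7.114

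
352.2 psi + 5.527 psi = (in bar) 24.66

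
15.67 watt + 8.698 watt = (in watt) 24.37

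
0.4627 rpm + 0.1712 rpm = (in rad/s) 0.06638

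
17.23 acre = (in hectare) 6.973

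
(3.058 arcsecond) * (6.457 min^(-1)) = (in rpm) 1.524e-05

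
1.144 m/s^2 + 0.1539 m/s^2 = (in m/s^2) 1.298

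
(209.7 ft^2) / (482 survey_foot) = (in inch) 5.221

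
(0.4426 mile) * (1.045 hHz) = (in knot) 1.447e+05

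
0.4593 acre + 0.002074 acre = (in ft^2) 2.01e+04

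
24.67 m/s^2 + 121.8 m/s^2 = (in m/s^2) 146.5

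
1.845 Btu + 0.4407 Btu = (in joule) 2412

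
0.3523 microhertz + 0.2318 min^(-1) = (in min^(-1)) 0.2318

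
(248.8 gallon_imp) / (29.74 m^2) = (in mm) 38.03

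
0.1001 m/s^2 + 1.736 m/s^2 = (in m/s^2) 1.836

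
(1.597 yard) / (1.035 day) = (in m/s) 1.633e-05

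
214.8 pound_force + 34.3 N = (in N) 989.8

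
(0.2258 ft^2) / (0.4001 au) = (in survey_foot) 1.15e-12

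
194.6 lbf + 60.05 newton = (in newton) 925.7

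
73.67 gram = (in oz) 2.599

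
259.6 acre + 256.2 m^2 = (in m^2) 1.051e+06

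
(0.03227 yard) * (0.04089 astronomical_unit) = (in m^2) 1.805e+08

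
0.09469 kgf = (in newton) 0.9286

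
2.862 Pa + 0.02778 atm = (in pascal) 2818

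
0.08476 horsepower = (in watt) 63.21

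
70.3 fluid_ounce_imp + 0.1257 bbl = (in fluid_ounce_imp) 773.7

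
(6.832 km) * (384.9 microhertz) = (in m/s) 2.63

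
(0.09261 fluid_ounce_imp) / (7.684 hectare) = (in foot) 1.124e-10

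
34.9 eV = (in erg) 5.592e-11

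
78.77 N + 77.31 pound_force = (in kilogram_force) 43.1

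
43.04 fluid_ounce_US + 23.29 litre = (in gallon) 6.489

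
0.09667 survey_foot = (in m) 0.02947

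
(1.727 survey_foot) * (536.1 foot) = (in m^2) 86.01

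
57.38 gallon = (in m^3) 0.2172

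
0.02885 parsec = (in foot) 2.921e+15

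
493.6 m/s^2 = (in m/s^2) 493.6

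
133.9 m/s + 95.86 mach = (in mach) 96.25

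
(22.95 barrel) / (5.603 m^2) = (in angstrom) 6.512e+09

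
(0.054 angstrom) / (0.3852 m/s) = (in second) 1.402e-11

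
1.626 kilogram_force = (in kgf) 1.626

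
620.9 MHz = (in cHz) 6.209e+10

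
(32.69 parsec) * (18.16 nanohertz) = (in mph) 4.098e+10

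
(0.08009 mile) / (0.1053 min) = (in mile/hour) 45.64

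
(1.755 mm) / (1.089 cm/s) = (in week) 2.665e-07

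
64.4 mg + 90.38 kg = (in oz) 3188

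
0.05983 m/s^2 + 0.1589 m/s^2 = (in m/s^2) 0.2187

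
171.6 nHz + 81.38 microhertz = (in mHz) 0.08155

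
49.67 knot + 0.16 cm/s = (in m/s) 25.55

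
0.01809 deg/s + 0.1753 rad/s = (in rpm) 1.677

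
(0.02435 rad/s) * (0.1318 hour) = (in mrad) 1.155e+04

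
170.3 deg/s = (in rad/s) 2.972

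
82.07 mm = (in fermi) 8.207e+13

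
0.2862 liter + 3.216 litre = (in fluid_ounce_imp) 123.3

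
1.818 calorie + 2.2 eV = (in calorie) 1.818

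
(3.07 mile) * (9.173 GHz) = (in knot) 8.81e+13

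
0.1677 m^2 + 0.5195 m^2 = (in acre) 0.0001698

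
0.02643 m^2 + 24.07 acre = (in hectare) 9.741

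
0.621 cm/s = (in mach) 1.824e-05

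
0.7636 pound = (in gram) 346.4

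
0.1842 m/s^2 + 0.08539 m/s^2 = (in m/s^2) 0.2696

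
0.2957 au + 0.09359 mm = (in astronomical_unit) 0.2957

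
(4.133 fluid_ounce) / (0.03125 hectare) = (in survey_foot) 1.283e-06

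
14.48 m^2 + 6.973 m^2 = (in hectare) 0.002145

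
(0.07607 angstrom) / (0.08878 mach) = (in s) 2.516e-13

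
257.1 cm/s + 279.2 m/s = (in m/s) 281.8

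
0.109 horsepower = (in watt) 81.28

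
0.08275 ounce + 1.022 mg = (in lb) 0.005174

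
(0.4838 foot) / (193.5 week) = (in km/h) 4.536e-09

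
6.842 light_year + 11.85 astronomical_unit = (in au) 4.327e+05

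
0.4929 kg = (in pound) 1.087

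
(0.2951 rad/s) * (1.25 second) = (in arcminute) 1268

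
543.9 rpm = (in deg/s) 3263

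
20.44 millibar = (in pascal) 2044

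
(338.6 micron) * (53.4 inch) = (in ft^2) 0.004943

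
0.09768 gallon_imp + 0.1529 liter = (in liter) 0.597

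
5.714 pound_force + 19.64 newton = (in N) 45.06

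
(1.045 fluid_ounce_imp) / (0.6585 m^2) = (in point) 0.1278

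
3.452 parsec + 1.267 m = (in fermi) 1.065e+32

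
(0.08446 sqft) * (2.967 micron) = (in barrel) 1.464e-07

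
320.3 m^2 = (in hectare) 0.03203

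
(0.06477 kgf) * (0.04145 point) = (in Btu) 8.803e-09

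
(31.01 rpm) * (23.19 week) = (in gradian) 2.899e+09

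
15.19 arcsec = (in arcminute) 0.2532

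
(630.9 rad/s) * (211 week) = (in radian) 8.051e+10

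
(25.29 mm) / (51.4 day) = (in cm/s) 5.695e-07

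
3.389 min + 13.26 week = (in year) 0.2543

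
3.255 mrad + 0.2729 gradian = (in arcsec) 1556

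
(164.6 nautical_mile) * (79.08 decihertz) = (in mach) 7080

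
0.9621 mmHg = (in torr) 0.9621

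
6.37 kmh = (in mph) 3.958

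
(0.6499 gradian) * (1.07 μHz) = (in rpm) 1.043e-07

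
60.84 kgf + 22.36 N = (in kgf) 63.12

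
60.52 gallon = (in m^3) 0.2291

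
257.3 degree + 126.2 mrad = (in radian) 4.617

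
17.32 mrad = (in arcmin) 59.54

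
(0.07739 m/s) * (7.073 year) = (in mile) 1.073e+04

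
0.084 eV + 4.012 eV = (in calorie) 1.568e-19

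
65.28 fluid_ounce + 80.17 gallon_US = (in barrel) 1.921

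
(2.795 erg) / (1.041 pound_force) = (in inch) 2.376e-06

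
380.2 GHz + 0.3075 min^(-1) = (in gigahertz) 380.2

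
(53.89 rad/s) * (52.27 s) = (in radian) 2817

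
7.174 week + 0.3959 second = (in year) 0.1376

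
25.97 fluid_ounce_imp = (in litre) 0.7379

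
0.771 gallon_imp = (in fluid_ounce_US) 118.5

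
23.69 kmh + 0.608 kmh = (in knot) 13.12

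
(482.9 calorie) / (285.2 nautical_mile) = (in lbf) 0.0008599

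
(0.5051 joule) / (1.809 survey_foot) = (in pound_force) 0.2059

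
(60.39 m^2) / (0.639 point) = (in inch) 1.055e+07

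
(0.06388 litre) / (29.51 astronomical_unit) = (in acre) 3.576e-21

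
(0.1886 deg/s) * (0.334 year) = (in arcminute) 1.192e+08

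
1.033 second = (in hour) 0.0002869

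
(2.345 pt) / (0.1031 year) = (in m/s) 2.544e-10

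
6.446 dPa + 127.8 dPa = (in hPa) 0.1342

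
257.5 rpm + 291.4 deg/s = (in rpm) 306.1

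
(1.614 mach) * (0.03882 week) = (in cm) 1.29e+09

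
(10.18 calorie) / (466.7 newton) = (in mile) 5.671e-05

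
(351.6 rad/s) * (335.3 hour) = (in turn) 6.755e+07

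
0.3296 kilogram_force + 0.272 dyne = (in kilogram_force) 0.3296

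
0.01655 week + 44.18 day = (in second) 3.827e+06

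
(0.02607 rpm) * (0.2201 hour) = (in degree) 123.9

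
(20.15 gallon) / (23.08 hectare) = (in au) 2.209e-18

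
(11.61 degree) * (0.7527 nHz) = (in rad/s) 1.525e-10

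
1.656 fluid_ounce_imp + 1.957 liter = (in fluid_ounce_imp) 70.53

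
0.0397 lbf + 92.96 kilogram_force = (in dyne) 9.118e+07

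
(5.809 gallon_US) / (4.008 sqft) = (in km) 5.906e-05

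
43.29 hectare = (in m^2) 4.329e+05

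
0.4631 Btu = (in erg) 4.886e+09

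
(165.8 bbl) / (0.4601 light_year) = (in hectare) 6.056e-19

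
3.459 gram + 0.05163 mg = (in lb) 0.007626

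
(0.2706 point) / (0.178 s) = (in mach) 1.575e-06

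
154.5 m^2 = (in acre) 0.03818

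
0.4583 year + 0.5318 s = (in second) 1.445e+07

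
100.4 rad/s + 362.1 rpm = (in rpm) 1321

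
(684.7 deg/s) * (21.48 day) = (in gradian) 1.412e+09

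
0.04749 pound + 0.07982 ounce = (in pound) 0.05248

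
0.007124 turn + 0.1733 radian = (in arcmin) 749.6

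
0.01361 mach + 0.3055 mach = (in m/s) 108.7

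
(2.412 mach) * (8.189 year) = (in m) 2.121e+11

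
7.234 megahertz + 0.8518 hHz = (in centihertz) 7.234e+08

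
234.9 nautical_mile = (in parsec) 1.41e-11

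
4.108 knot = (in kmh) 7.608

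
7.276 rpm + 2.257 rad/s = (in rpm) 28.83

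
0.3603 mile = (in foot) 1902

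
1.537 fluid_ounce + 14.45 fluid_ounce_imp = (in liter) 0.456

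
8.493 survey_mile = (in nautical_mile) 7.38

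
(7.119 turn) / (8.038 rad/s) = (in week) 9.201e-06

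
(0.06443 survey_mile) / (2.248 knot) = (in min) 1.494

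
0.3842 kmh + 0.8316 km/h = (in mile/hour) 0.7555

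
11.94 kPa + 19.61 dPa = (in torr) 89.57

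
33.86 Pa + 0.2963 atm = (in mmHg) 225.4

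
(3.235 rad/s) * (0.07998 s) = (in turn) 0.04118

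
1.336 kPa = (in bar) 0.01336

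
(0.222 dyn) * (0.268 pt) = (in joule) 2.099e-10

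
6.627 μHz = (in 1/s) 6.627e-06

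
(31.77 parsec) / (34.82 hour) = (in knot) 1.52e+13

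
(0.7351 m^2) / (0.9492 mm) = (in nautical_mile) 0.4182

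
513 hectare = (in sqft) 5.522e+07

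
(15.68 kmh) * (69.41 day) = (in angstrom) 2.612e+17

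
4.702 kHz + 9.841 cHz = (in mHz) 4.702e+06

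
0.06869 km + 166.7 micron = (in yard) 75.12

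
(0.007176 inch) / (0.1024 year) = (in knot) 1.097e-10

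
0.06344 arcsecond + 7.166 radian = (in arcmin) 2.463e+04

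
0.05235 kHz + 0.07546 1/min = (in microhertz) 5.235e+07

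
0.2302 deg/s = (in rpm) 0.03837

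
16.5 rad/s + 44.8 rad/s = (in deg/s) 3512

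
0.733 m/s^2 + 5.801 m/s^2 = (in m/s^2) 6.534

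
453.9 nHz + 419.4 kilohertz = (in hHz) 4194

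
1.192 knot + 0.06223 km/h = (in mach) 0.001852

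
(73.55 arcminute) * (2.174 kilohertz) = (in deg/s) 2665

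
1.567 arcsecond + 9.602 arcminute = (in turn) 0.0004457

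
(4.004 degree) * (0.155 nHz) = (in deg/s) 6.206e-10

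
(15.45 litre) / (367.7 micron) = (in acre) 0.01038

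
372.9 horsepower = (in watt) 2.781e+05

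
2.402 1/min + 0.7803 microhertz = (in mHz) 40.03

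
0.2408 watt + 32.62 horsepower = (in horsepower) 32.62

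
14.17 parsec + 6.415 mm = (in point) 1.239e+21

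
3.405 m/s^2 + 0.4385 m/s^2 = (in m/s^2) 3.843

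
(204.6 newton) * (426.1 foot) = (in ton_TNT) 6.351e-06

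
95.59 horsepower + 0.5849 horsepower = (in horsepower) 96.17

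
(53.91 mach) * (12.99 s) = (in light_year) 2.52e-11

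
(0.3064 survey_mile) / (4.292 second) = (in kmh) 413.6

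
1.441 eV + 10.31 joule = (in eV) 6.435e+19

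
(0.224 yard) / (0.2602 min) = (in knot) 0.0255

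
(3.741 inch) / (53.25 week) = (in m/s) 2.95e-09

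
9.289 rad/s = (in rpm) 88.7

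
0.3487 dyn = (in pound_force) 7.839e-07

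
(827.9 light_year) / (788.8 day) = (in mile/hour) 2.571e+11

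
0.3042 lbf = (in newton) 1.353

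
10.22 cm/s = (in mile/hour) 0.2286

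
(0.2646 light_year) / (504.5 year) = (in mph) 3.52e+05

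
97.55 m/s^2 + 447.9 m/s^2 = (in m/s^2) 545.4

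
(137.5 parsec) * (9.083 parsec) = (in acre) 2.938e+32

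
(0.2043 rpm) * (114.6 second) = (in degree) 140.5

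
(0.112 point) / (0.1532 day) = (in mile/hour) 6.677e-09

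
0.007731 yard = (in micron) 7069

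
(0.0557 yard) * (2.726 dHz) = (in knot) 0.02699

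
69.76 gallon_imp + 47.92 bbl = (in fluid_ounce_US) 2.683e+05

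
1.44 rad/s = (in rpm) 13.75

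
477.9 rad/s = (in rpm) 4564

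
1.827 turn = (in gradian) 730.8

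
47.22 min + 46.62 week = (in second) 2.82e+07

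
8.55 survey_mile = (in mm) 1.376e+07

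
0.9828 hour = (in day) 0.04095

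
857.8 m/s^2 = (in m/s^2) 857.8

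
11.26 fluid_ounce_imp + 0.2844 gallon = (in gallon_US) 0.3689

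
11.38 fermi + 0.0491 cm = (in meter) 0.000491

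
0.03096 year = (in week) 1.614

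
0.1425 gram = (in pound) 0.0003142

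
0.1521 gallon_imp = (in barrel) 0.004349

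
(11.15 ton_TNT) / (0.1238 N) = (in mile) 2.342e+08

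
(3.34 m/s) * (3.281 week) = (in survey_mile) 4118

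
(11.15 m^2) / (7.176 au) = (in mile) 6.454e-15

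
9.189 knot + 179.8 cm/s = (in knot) 12.68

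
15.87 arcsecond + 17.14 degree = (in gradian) 19.05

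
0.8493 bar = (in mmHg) 637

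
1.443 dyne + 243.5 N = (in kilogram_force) 24.83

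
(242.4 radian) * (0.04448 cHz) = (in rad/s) 0.1078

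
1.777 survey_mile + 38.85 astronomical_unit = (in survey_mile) 3.611e+09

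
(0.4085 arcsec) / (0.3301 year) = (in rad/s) 1.902e-13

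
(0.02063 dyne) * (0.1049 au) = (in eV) 2.021e+22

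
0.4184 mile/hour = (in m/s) 0.187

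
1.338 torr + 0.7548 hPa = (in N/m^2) 253.9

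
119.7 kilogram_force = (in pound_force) 263.9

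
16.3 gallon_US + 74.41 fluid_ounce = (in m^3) 0.0639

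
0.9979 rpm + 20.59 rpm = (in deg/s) 129.5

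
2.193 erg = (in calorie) 5.241e-08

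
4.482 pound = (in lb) 4.482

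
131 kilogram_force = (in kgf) 131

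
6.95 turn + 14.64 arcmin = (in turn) 6.951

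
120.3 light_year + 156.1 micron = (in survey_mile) 7.072e+14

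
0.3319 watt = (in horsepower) 0.0004451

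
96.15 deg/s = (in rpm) 16.03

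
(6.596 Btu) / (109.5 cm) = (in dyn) 6.355e+08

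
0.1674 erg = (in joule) 1.674e-08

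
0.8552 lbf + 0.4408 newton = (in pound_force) 0.9543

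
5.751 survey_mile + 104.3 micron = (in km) 9.255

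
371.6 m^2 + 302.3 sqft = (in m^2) 399.7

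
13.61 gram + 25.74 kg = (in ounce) 908.4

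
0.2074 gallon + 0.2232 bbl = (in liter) 36.27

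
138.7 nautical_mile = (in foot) 8.428e+05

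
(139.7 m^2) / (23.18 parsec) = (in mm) 1.953e-13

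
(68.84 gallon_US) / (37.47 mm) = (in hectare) 0.0006955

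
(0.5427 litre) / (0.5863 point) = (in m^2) 2.624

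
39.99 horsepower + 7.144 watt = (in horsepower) 40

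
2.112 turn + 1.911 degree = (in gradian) 846.9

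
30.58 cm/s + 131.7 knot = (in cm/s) 6806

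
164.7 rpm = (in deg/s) 988.2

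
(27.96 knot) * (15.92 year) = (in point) 2.047e+13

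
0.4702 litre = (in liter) 0.4702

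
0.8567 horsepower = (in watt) 638.8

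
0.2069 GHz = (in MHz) 206.9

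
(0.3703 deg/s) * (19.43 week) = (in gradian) 4.835e+06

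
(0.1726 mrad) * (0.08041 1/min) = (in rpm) 2.209e-06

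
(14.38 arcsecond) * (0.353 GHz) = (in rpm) 2.35e+05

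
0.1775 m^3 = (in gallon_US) 46.89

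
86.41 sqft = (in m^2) 8.028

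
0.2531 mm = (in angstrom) 2.531e+06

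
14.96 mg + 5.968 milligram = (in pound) 4.614e-05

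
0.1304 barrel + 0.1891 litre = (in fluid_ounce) 707.4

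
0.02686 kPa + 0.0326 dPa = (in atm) 0.0002651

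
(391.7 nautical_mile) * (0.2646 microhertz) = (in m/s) 0.1919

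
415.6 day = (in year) 1.139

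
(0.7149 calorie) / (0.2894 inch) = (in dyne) 4.069e+07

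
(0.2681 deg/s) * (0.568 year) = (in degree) 4.802e+06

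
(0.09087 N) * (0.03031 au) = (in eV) 2.572e+27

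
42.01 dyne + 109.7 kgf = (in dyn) 1.076e+08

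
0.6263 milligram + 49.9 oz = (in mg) 1.415e+06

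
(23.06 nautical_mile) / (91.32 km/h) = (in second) 1684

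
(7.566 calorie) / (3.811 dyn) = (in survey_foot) 2.725e+06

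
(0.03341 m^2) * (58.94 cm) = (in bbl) 0.1239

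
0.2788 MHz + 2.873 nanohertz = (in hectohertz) 2788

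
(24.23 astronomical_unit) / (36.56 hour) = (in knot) 5.353e+07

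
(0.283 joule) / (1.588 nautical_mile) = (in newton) 9.623e-05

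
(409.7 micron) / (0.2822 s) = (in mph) 0.003248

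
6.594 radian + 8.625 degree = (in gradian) 429.4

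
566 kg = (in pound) 1248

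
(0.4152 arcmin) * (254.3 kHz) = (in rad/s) 30.71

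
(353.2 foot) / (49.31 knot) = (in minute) 0.07073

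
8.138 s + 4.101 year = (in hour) 3.592e+04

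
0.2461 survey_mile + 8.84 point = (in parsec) 1.284e-14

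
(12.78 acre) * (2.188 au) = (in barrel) 1.065e+17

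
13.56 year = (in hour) 1.188e+05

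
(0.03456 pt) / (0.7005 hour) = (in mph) 1.081e-08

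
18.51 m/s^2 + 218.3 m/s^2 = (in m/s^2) 236.8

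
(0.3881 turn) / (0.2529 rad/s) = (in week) 1.594e-05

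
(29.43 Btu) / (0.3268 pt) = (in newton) 2.693e+08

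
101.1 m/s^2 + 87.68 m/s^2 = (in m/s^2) 188.8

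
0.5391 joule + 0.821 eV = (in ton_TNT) 1.288e-10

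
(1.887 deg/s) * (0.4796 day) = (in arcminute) 4.692e+06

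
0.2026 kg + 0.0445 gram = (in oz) 7.148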